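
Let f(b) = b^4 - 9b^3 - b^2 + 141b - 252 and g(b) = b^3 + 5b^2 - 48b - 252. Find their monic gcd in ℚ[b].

b - 7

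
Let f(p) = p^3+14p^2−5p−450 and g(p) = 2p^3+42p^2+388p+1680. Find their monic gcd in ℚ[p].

p+10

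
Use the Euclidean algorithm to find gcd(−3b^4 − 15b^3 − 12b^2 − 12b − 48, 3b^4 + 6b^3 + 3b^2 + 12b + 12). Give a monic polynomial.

By polynomial division,
  −3b^4 − 15b^3 − 12b^2 − 12b − 48 = (−1)(3b^4 + 6b^3 + 3b^2 + 12b + 12) + (−9b^3 − 9b^2 − 36)
  3b^4 + 6b^3 + 3b^2 + 12b + 12 = (−(1/3)b − 1/3)(−9b^3 − 9b^2 − 36) + (0)
Last nonzero remainder: −9b^3 − 9b^2 − 36. Dividing through by −9 gives the monic gcd b^3 + b^2 + 4.

b^3 + b^2 + 4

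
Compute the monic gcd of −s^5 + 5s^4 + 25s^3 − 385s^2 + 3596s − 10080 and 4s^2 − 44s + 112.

s^2 − 11s + 28

Euclidean algorithm in ℚ[s]:
  −s^5 + 5s^4 + 25s^3 − 385s^2 + 3596s − 10080 = (−(1/4)s^3 − (3/2)s^2 − (13/4)s − 90)(4s^2 − 44s + 112) + (0)
Last nonzero remainder: 4s^2 − 44s + 112. Dividing through by 4 gives the monic gcd s^2 − 11s + 28.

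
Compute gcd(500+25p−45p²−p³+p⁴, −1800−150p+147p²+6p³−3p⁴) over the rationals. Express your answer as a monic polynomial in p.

−100−25p+4p²+p³

By polynomial division,
  p⁴−p³−45p²+25p+500 = (−1/3)(−3p⁴+6p³+147p²−150p−1800) + (p³+4p²−25p−100)
  −3p⁴+6p³+147p²−150p−1800 = (−3p+18)(p³+4p²−25p−100) + (0)
The last nonzero remainder p³+4p²−25p−100 is already monic.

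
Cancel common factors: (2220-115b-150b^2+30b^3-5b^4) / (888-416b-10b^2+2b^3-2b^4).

(-60-5b+5b^2)/(-24+8b+2b^2)

Apply the Euclidean algorithm:
  -5b^4+30b^3-150b^2-115b+2220 = (5/2)(-2b^4+2b^3-10b^2-416b+888) + (25b^3-125b^2+925b)
  -2b^4+2b^3-10b^2-416b+888 = (-(2/25)b-8/25)(25b^3-125b^2+925b) + (24b^2-120b+888)
  25b^3-125b^2+925b = ((25/24)b)(24b^2-120b+888) + (0)
Last nonzero remainder: 24b^2-120b+888. Dividing through by 24 gives the monic gcd b^2-5b+37.
Cancel b^2-5b+37 from numerator and denominator to get the reduced form.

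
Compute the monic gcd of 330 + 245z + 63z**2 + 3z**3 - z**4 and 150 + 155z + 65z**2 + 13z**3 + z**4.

30 + 25z + 8z**2 + z**3

By polynomial division,
  -z**4 + 3z**3 + 63z**2 + 245z + 330 = (-1)(z**4 + 13z**3 + 65z**2 + 155z + 150) + (16z**3 + 128z**2 + 400z + 480)
  z**4 + 13z**3 + 65z**2 + 155z + 150 = ((1/16)z + 5/16)(16z**3 + 128z**2 + 400z + 480) + (0)
Last nonzero remainder: 16z**3 + 128z**2 + 400z + 480. Dividing through by 16 gives the monic gcd z**3 + 8z**2 + 25z + 30.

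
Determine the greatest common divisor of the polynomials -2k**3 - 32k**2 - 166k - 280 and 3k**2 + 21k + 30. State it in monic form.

k + 5

Repeated division with remainder:
  -2k**3 - 32k**2 - 166k - 280 = (-(2/3)k - 6)(3k**2 + 21k + 30) + (-20k - 100)
  3k**2 + 21k + 30 = (-(3/20)k - 3/10)(-20k - 100) + (0)
Last nonzero remainder: -20k - 100. Dividing through by -20 gives the monic gcd k + 5.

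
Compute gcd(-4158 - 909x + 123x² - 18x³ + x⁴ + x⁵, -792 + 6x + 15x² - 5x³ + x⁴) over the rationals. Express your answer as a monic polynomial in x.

By polynomial division,
  x⁵ + x⁴ - 18x³ + 123x² - 909x - 4158 = (x + 6)(x⁴ - 5x³ + 15x² + 6x - 792) + (-3x³ + 27x² - 153x + 594)
  x⁴ - 5x³ + 15x² + 6x - 792 = (-(1/3)x - 4/3)(-3x³ + 27x² - 153x + 594) + (0)
Last nonzero remainder: -3x³ + 27x² - 153x + 594. Dividing through by -3 gives the monic gcd x³ - 9x² + 51x - 198.

-198 + 51x - 9x² + x³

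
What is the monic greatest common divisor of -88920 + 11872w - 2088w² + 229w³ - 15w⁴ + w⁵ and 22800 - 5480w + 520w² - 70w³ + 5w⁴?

-760 + 56w - 8w² + w³

Repeated division with remainder:
  w⁵ - 15w⁴ + 229w³ - 2088w² + 11872w - 88920 = ((1/5)w - 1/5)(5w⁴ - 70w³ + 520w² - 5480w + 22800) + (111w³ - 888w² + 6216w - 84360)
  5w⁴ - 70w³ + 520w² - 5480w + 22800 = ((5/111)w - 10/37)(111w³ - 888w² + 6216w - 84360) + (0)
Last nonzero remainder: 111w³ - 888w² + 6216w - 84360. Dividing through by 111 gives the monic gcd w³ - 8w² + 56w - 760.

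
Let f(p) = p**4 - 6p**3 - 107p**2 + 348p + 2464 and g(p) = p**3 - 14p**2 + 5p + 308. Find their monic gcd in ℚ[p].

p**3 - 14p**2 + 5p + 308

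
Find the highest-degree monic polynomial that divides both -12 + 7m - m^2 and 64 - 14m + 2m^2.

Repeated division with remainder:
  -m^2 + 7m - 12 = (-1/2)(2m^2 - 14m + 64) + (20)
  2m^2 - 14m + 64 = ((1/10)m^2 - (7/10)m + 16/5)(20) + (0)
The last nonzero remainder is the constant 20, so the polynomials are coprime and gcd = 1.

1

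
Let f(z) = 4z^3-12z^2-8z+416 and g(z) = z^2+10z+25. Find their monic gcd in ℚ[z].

Apply the Euclidean algorithm:
  4z^3-12z^2-8z+416 = (4z-52)(z^2+10z+25) + (412z+1716)
  z^2+10z+25 = ((1/412)z+601/42436)(412z+1716) + (7396/10609)
  412z+1716 = ((1092727/1849)z+4551261/1849)(7396/10609) + (0)
The last nonzero remainder is the constant 7396/10609, so the polynomials are coprime and gcd = 1.

1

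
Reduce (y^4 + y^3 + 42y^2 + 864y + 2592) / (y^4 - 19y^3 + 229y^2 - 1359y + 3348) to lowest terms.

(y^2 + 10y + 24)/(y^2 - 10y + 31)

Apply the Euclidean algorithm:
  y^4 + y^3 + 42y^2 + 864y + 2592 = (y^4 - 19y^3 + 229y^2 - 1359y + 3348) + (20y^3 - 187y^2 + 2223y - 756)
  y^4 - 19y^3 + 229y^2 - 1359y + 3348 = ((1/20)y - 193/400)(20y^3 - 187y^2 + 2223y - 756) + ((11049/400)y^2 - (99441/400)y + 298323/100)
  20y^3 - 187y^2 + 2223y - 756 = ((8000/11049)y - 2800/11049)((11049/400)y^2 - (99441/400)y + 298323/100) + (0)
Last nonzero remainder: (11049/400)y^2 - (99441/400)y + 298323/100. Dividing through by 11049/400 gives the monic gcd y^2 - 9y + 108.
Cancel y^2 - 9y + 108 from numerator and denominator to get the reduced form.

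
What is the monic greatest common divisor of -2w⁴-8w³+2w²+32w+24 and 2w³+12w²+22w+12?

By polynomial division,
  -2w⁴-8w³+2w²+32w+24 = (-w+2)(2w³+12w²+22w+12) + (0)
Last nonzero remainder: 2w³+12w²+22w+12. Dividing through by 2 gives the monic gcd w³+6w²+11w+6.

w³+6w²+11w+6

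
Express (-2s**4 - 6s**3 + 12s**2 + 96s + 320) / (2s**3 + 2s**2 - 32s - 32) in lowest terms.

Euclidean algorithm in ℚ[s]:
  -2s**4 - 6s**3 + 12s**2 + 96s + 320 = (-s - 2)(2s**3 + 2s**2 - 32s - 32) + (-16s**2 + 256)
  2s**3 + 2s**2 - 32s - 32 = (-(1/8)s - 1/8)(-16s**2 + 256) + (0)
Last nonzero remainder: -16s**2 + 256. Dividing through by -16 gives the monic gcd s**2 - 16.
Cancel s**2 - 16 from numerator and denominator to get the reduced form.

(-s**2 - 3s - 10)/(s + 1)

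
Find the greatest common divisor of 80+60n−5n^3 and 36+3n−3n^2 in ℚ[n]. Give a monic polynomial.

−4+n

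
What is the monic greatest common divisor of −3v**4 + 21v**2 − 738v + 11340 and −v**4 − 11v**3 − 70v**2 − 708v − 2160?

v**3 + 7v**2 + 42v + 540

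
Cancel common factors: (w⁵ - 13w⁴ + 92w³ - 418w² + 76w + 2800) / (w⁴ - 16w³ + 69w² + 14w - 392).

(w² - 4w + 50)/(w - 7)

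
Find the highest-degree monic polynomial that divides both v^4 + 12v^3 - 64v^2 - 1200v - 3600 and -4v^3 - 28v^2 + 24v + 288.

v + 6

Euclidean algorithm in ℚ[v]:
  v^4 + 12v^3 - 64v^2 - 1200v - 3600 = (-(1/4)v - 5/4)(-4v^3 - 28v^2 + 24v + 288) + (-93v^2 - 1098v - 3240)
  -4v^3 - 28v^2 + 24v + 288 = ((4/93)v - 596/2883)(-93v^2 - 1098v - 3240) + (-(61152/961)v - 366912/961)
  -93v^2 - 1098v - 3240 = ((29791/20384)v + 43245/5096)(-(61152/961)v - 366912/961) + (0)
Last nonzero remainder: -(61152/961)v - 366912/961. Dividing through by -61152/961 gives the monic gcd v + 6.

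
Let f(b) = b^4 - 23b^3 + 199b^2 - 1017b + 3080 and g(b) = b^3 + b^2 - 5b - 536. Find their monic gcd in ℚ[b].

b - 8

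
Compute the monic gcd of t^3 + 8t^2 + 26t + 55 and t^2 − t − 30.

t + 5

Repeated division with remainder:
  t^3 + 8t^2 + 26t + 55 = (t + 9)(t^2 − t − 30) + (65t + 325)
  t^2 − t − 30 = ((1/65)t − 6/65)(65t + 325) + (0)
Last nonzero remainder: 65t + 325. Dividing through by 65 gives the monic gcd t + 5.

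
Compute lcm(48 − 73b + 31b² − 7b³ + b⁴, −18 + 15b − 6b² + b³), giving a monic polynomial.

By polynomial division,
  b⁴ − 7b³ + 31b² − 73b + 48 = (b − 1)(b³ − 6b² + 15b − 18) + (10b² − 40b + 30)
  b³ − 6b² + 15b − 18 = ((1/10)b − 1/5)(10b² − 40b + 30) + (4b − 12)
  10b² − 40b + 30 = ((5/2)b − 5/2)(4b − 12) + (0)
Last nonzero remainder: 4b − 12. Dividing through by 4 gives the monic gcd b − 3.
Then lcm(f, g) = f·g / gcd(f, g); expanding and making the result monic gives the answer.

288 − 582b + 453b² − 208b³ + 58b⁴ − 10b⁵ + b⁶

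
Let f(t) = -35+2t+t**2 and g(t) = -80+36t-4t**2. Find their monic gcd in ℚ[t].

-5+t

By polynomial division,
  t**2+2t-35 = (-1/4)(-4t**2+36t-80) + (11t-55)
  -4t**2+36t-80 = (-(4/11)t+16/11)(11t-55) + (0)
Last nonzero remainder: 11t-55. Dividing through by 11 gives the monic gcd t-5.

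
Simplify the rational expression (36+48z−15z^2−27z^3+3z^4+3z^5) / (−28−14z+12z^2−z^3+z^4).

(−18−15z+6z^2+3z^3)/(14+z^2)

By polynomial division,
  3z^5+3z^4−27z^3−15z^2+48z+36 = (3z+6)(z^4−z^3+12z^2−14z−28) + (−57z^3−45z^2+216z+204)
  z^4−z^3+12z^2−14z−28 = (−(1/57)z+34/1083)(−57z^3−45z^2+216z+204) + ((6210/361)z^2−(6210/361)z−12420/361)
  −57z^3−45z^2+216z+204 = (−(6859/2070)z−6137/1035)((6210/361)z^2−(6210/361)z−12420/361) + (0)
Last nonzero remainder: (6210/361)z^2−(6210/361)z−12420/361. Dividing through by 6210/361 gives the monic gcd z^2−z−2.
Cancel z^2−z−2 from numerator and denominator to get the reduced form.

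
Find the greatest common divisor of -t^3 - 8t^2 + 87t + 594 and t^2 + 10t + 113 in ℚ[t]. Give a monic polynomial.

Euclidean algorithm in ℚ[t]:
  -t^3 - 8t^2 + 87t + 594 = (-t + 2)(t^2 + 10t + 113) + (180t + 368)
  t^2 + 10t + 113 = ((1/180)t + 179/4050)(180t + 368) + (195889/2025)
  180t + 368 = ((364500/195889)t + 745200/195889)(195889/2025) + (0)
The last nonzero remainder is the constant 195889/2025, so the polynomials are coprime and gcd = 1.

1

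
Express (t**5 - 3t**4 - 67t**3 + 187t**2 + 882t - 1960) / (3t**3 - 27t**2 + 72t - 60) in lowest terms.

Repeated division with remainder:
  t**5 - 3t**4 - 67t**3 + 187t**2 + 882t - 1960 = ((1/3)t**2 + 2t - 37/3)(3t**3 - 27t**2 + 72t - 60) + (-270t**2 + 1890t - 2700)
  3t**3 - 27t**2 + 72t - 60 = (-(1/90)t + 1/45)(-270t**2 + 1890t - 2700) + (0)
Last nonzero remainder: -270t**2 + 1890t - 2700. Dividing through by -270 gives the monic gcd t**2 - 7t + 10.
Cancel t**2 - 7t + 10 from numerator and denominator to get the reduced form.

(t**3 + 4t**2 - 49t - 196)/(3t - 6)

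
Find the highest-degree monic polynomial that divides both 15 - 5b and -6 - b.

Repeated division with remainder:
  -5b + 15 = (5)(-b - 6) + (45)
  -b - 6 = (-(1/45)b - 2/15)(45) + (0)
The last nonzero remainder is the constant 45, so the polynomials are coprime and gcd = 1.

1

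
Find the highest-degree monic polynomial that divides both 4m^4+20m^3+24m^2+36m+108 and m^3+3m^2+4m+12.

Apply the Euclidean algorithm:
  4m^4+20m^3+24m^2+36m+108 = (4m+8)(m^3+3m^2+4m+12) + (-16m^2-44m+12)
  m^3+3m^2+4m+12 = (-(1/16)m-1/64)(-16m^2-44m+12) + ((65/16)m+195/16)
  -16m^2-44m+12 = (-(256/65)m+64/65)((65/16)m+195/16) + (0)
Last nonzero remainder: (65/16)m+195/16. Dividing through by 65/16 gives the monic gcd m+3.

m+3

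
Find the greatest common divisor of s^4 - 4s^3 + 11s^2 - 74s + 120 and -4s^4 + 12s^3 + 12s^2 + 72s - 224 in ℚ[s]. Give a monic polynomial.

s^2 - 6s + 8

Euclidean algorithm in ℚ[s]:
  s^4 - 4s^3 + 11s^2 - 74s + 120 = (-1/4)(-4s^4 + 12s^3 + 12s^2 + 72s - 224) + (-s^3 + 14s^2 - 56s + 64)
  -4s^4 + 12s^3 + 12s^2 + 72s - 224 = (4s + 44)(-s^3 + 14s^2 - 56s + 64) + (-380s^2 + 2280s - 3040)
  -s^3 + 14s^2 - 56s + 64 = ((1/380)s - 2/95)(-380s^2 + 2280s - 3040) + (0)
Last nonzero remainder: -380s^2 + 2280s - 3040. Dividing through by -380 gives the monic gcd s^2 - 6s + 8.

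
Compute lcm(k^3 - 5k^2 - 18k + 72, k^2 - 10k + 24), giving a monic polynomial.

k^4 - 9k^3 + 2k^2 + 144k - 288

Repeated division with remainder:
  k^3 - 5k^2 - 18k + 72 = (k + 5)(k^2 - 10k + 24) + (8k - 48)
  k^2 - 10k + 24 = ((1/8)k - 1/2)(8k - 48) + (0)
Last nonzero remainder: 8k - 48. Dividing through by 8 gives the monic gcd k - 6.
Then lcm(f, g) = f·g / gcd(f, g); expanding and making the result monic gives the answer.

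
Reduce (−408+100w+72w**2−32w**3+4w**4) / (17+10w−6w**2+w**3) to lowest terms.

(−24−4w+4w**2)/(1+w)

Apply the Euclidean algorithm:
  4w**4−32w**3+72w**2+100w−408 = (4w−8)(w**3−6w**2+10w+17) + (−16w**2+112w−272)
  w**3−6w**2+10w+17 = (−(1/16)w−1/16)(−16w**2+112w−272) + (0)
Last nonzero remainder: −16w**2+112w−272. Dividing through by −16 gives the monic gcd w**2−7w+17.
Cancel w**2−7w+17 from numerator and denominator to get the reduced form.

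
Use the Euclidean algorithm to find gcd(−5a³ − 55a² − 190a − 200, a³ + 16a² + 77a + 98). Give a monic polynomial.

a + 2

Repeated division with remainder:
  −5a³ − 55a² − 190a − 200 = (−5)(a³ + 16a² + 77a + 98) + (25a² + 195a + 290)
  a³ + 16a² + 77a + 98 = ((1/25)a + 41/125)(25a² + 195a + 290) + ((36/25)a + 72/25)
  25a² + 195a + 290 = ((625/36)a + 3625/36)((36/25)a + 72/25) + (0)
Last nonzero remainder: (36/25)a + 72/25. Dividing through by 36/25 gives the monic gcd a + 2.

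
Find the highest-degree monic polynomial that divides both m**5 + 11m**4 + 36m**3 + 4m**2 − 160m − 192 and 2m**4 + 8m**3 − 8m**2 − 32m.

m**3 + 4m**2 − 4m − 16

Apply the Euclidean algorithm:
  m**5 + 11m**4 + 36m**3 + 4m**2 − 160m − 192 = ((1/2)m + 7/2)(2m**4 + 8m**3 − 8m**2 − 32m) + (12m**3 + 48m**2 − 48m − 192)
  2m**4 + 8m**3 − 8m**2 − 32m = ((1/6)m)(12m**3 + 48m**2 − 48m − 192) + (0)
Last nonzero remainder: 12m**3 + 48m**2 − 48m − 192. Dividing through by 12 gives the monic gcd m**3 + 4m**2 − 4m − 16.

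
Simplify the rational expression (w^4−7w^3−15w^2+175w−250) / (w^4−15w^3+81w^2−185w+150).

(w+5)/(w−3)

Apply the Euclidean algorithm:
  w^4−7w^3−15w^2+175w−250 = (w^4−15w^3+81w^2−185w+150) + (8w^3−96w^2+360w−400)
  w^4−15w^3+81w^2−185w+150 = ((1/8)w−3/8)(8w^3−96w^2+360w−400) + (0)
Last nonzero remainder: 8w^3−96w^2+360w−400. Dividing through by 8 gives the monic gcd w^3−12w^2+45w−50.
Cancel w^3−12w^2+45w−50 from numerator and denominator to get the reduced form.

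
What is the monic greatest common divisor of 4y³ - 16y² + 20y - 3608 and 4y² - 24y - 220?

y - 11

Euclidean algorithm in ℚ[y]:
  4y³ - 16y² + 20y - 3608 = (y + 2)(4y² - 24y - 220) + (288y - 3168)
  4y² - 24y - 220 = ((1/72)y + 5/72)(288y - 3168) + (0)
Last nonzero remainder: 288y - 3168. Dividing through by 288 gives the monic gcd y - 11.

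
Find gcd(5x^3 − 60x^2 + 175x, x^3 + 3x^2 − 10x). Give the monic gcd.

x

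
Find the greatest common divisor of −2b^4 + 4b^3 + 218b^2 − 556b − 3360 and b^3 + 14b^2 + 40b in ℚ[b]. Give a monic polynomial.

b + 10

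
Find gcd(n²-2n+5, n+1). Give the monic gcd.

1

By polynomial division,
  n²-2n+5 = (n-3)(n+1) + (8)
  n+1 = ((1/8)n+1/8)(8) + (0)
The last nonzero remainder is the constant 8, so the polynomials are coprime and gcd = 1.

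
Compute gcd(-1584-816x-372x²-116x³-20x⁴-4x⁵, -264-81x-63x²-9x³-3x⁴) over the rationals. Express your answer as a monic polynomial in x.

Repeated division with remainder:
  -4x⁵-20x⁴-116x³-372x²-816x-1584 = ((4/3)x+8/3)(-3x⁴-9x³-63x²-81x-264) + (-8x³-96x²-248x-880)
  -3x⁴-9x³-63x²-81x-264 = ((3/8)x-27/8)(-8x³-96x²-248x-880) + (-294x²-588x-3234)
  -8x³-96x²-248x-880 = ((4/147)x+40/147)(-294x²-588x-3234) + (0)
Last nonzero remainder: -294x²-588x-3234. Dividing through by -294 gives the monic gcd x²+2x+11.

11+2x+x²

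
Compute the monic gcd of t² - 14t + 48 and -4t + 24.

t - 6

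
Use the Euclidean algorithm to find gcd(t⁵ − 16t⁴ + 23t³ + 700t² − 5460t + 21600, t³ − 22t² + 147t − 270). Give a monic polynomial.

By polynomial division,
  t⁵ − 16t⁴ + 23t³ + 700t² − 5460t + 21600 = (t² + 6t + 8)(t³ − 22t² + 147t − 270) + (264t² − 5016t + 23760)
  t³ − 22t² + 147t − 270 = ((1/264)t − 1/88)(264t² − 5016t + 23760) + (0)
Last nonzero remainder: 264t² − 5016t + 23760. Dividing through by 264 gives the monic gcd t² − 19t + 90.

t² − 19t + 90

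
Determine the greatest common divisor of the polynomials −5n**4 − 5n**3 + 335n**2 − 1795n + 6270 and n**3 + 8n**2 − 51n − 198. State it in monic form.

n**2 + 5n − 66

Repeated division with remainder:
  −5n**4 − 5n**3 + 335n**2 − 1795n + 6270 = (−5n + 35)(n**3 + 8n**2 − 51n − 198) + (−200n**2 − 1000n + 13200)
  n**3 + 8n**2 − 51n − 198 = (−(1/200)n − 3/200)(−200n**2 − 1000n + 13200) + (0)
Last nonzero remainder: −200n**2 − 1000n + 13200. Dividing through by −200 gives the monic gcd n**2 + 5n − 66.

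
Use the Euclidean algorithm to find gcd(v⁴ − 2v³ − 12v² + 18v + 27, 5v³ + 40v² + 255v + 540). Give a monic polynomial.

v + 3

Apply the Euclidean algorithm:
  v⁴ − 2v³ − 12v² + 18v + 27 = ((1/5)v − 2)(5v³ + 40v² + 255v + 540) + (17v² + 420v + 1107)
  5v³ + 40v² + 255v + 540 = ((5/17)v − 1420/289)(17v² + 420v + 1107) + ((576000/289)v + 1728000/289)
  17v² + 420v + 1107 = ((4913/576000)v + 11849/64000)((576000/289)v + 1728000/289) + (0)
Last nonzero remainder: (576000/289)v + 1728000/289. Dividing through by 576000/289 gives the monic gcd v + 3.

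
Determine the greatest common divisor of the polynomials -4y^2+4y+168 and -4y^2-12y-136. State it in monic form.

1

Apply the Euclidean algorithm:
  -4y^2+4y+168 = (-4y^2-12y-136) + (16y+304)
  -4y^2-12y-136 = (-(1/4)y+4)(16y+304) + (-1352)
  16y+304 = (-(2/169)y-38/169)(-1352) + (0)
The last nonzero remainder is the constant -1352, so the polynomials are coprime and gcd = 1.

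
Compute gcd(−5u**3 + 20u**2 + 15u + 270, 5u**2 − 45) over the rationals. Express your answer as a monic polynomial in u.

Repeated division with remainder:
  −5u**3 + 20u**2 + 15u + 270 = (−u + 4)(5u**2 − 45) + (−30u + 450)
  5u**2 − 45 = (−(1/6)u − 5/2)(−30u + 450) + (1080)
  −30u + 450 = (−(1/36)u + 5/12)(1080) + (0)
The last nonzero remainder is the constant 1080, so the polynomials are coprime and gcd = 1.

1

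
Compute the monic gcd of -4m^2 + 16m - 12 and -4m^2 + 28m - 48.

Repeated division with remainder:
  -4m^2 + 16m - 12 = (-4m^2 + 28m - 48) + (-12m + 36)
  -4m^2 + 28m - 48 = ((1/3)m - 4/3)(-12m + 36) + (0)
Last nonzero remainder: -12m + 36. Dividing through by -12 gives the monic gcd m - 3.

m - 3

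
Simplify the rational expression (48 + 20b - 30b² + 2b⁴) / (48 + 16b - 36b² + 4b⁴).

Apply the Euclidean algorithm:
  2b⁴ - 30b² + 20b + 48 = (1/2)(4b⁴ - 36b² + 16b + 48) + (-12b² + 12b + 24)
  4b⁴ - 36b² + 16b + 48 = (-(1/3)b² - (1/3)b + 2)(-12b² + 12b + 24) + (0)
Last nonzero remainder: -12b² + 12b + 24. Dividing through by -12 gives the monic gcd b² - b - 2.
Cancel b² - b - 2 from numerator and denominator to get the reduced form.

(-12 + b + b²)/(-12 + 2b + 2b²)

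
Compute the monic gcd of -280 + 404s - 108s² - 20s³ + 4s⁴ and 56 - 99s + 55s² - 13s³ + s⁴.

By polynomial division,
  4s⁴ - 20s³ - 108s² + 404s - 280 = (4)(s⁴ - 13s³ + 55s² - 99s + 56) + (32s³ - 328s² + 800s - 504)
  s⁴ - 13s³ + 55s² - 99s + 56 = ((1/32)s - 11/128)(32s³ - 328s² + 800s - 504) + ((29/16)s² - (29/2)s + 203/16)
  32s³ - 328s² + 800s - 504 = ((512/29)s - 1152/29)((29/16)s² - (29/2)s + 203/16) + (0)
Last nonzero remainder: (29/16)s² - (29/2)s + 203/16. Dividing through by 29/16 gives the monic gcd s² - 8s + 7.

7 - 8s + s²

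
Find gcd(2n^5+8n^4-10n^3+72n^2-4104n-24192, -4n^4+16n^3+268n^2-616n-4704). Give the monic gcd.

n^2-n-42

Euclidean algorithm in ℚ[n]:
  2n^5+8n^4-10n^3+72n^2-4104n-24192 = (-(1/2)n-4)(-4n^4+16n^3+268n^2-616n-4704) + (188n^3+836n^2-8920n-43008)
  -4n^4+16n^3+268n^2-616n-4704 = (-(1/47)n+397/2209)(188n^3+836n^2-8920n-43008) + (-(159120/2209)n^2+(159120/2209)n+6683040/2209)
  188n^3+836n^2-8920n-43008 = (-(103823/39780)n-141376/9945)(-(159120/2209)n^2+(159120/2209)n+6683040/2209) + (0)
Last nonzero remainder: -(159120/2209)n^2+(159120/2209)n+6683040/2209. Dividing through by -159120/2209 gives the monic gcd n^2-n-42.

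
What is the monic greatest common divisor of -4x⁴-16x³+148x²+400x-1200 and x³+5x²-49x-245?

x+5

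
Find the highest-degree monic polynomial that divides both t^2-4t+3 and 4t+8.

1

Apply the Euclidean algorithm:
  t^2-4t+3 = ((1/4)t-3/2)(4t+8) + (15)
  4t+8 = ((4/15)t+8/15)(15) + (0)
The last nonzero remainder is the constant 15, so the polynomials are coprime and gcd = 1.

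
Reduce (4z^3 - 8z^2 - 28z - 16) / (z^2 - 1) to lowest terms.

Apply the Euclidean algorithm:
  4z^3 - 8z^2 - 28z - 16 = (4z - 8)(z^2 - 1) + (-24z - 24)
  z^2 - 1 = (-(1/24)z + 1/24)(-24z - 24) + (0)
Last nonzero remainder: -24z - 24. Dividing through by -24 gives the monic gcd z + 1.
Cancel z + 1 from numerator and denominator to get the reduced form.

(4z^2 - 12z - 16)/(z - 1)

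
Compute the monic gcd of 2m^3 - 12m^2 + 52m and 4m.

m

Euclidean algorithm in ℚ[m]:
  2m^3 - 12m^2 + 52m = ((1/2)m^2 - 3m + 13)(4m) + (0)
Last nonzero remainder: 4m. Dividing through by 4 gives the monic gcd m.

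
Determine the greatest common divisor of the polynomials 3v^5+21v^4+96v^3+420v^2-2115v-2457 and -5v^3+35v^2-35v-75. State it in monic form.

v^2-2v-3

Euclidean algorithm in ℚ[v]:
  3v^5+21v^4+96v^3+420v^2-2115v-2457 = (-(3/5)v^2-(42/5)v-369/5)(-5v^3+35v^2-35v-75) + (2664v^2-5328v-7992)
  -5v^3+35v^2-35v-75 = (-(5/2664)v+25/2664)(2664v^2-5328v-7992) + (0)
Last nonzero remainder: 2664v^2-5328v-7992. Dividing through by 2664 gives the monic gcd v^2-2v-3.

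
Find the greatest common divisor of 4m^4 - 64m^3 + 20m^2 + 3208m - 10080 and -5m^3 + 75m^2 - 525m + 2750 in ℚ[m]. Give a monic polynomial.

m - 10

By polynomial division,
  4m^4 - 64m^3 + 20m^2 + 3208m - 10080 = (-(4/5)m + 4/5)(-5m^3 + 75m^2 - 525m + 2750) + (-460m^2 + 5828m - 12280)
  -5m^3 + 75m^2 - 525m + 2750 = ((1/92)m - 67/2645)(-460m^2 + 5828m - 12280) + (-(645099/2645)m + 1290198/529)
  -460m^2 + 5828m - 12280 = ((1216700/645099)m - 3248060/645099)(-(645099/2645)m + 1290198/529) + (0)
Last nonzero remainder: -(645099/2645)m + 1290198/529. Dividing through by -645099/2645 gives the monic gcd m - 10.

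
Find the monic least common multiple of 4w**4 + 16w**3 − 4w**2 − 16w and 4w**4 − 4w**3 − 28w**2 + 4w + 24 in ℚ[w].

w**6 + 3w**5 − 11w**4 − 27w**3 + 10w**2 + 24w

Repeated division with remainder:
  4w**4 + 16w**3 − 4w**2 − 16w = (4w**4 − 4w**3 − 28w**2 + 4w + 24) + (20w**3 + 24w**2 − 20w − 24)
  4w**4 − 4w**3 − 28w**2 + 4w + 24 = ((1/5)w − 11/25)(20w**3 + 24w**2 − 20w − 24) + (−(336/25)w**2 + 336/25)
  20w**3 + 24w**2 − 20w − 24 = (−(125/84)w − 25/14)(−(336/25)w**2 + 336/25) + (0)
Last nonzero remainder: −(336/25)w**2 + 336/25. Dividing through by −336/25 gives the monic gcd w**2 − 1.
Then lcm(f, g) = f·g / gcd(f, g); expanding and making the result monic gives the answer.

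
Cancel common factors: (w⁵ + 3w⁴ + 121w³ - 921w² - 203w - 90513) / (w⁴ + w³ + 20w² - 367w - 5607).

(w² + 9w + 113)/(w + 7)

By polynomial division,
  w⁵ + 3w⁴ + 121w³ - 921w² - 203w - 90513 = (w + 2)(w⁴ + w³ + 20w² - 367w - 5607) + (99w³ - 594w² + 6138w - 79299)
  w⁴ + w³ + 20w² - 367w - 5607 = ((1/99)w + 7/99)(99w³ - 594w² + 6138w - 79299) + (0)
Last nonzero remainder: 99w³ - 594w² + 6138w - 79299. Dividing through by 99 gives the monic gcd w³ - 6w² + 62w - 801.
Cancel w³ - 6w² + 62w - 801 from numerator and denominator to get the reduced form.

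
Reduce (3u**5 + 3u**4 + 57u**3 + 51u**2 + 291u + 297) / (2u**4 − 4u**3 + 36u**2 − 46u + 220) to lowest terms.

Euclidean algorithm in ℚ[u]:
  3u**5 + 3u**4 + 57u**3 + 51u**2 + 291u + 297 = ((3/2)u + 9/2)(2u**4 − 4u**3 + 36u**2 − 46u + 220) + (21u**3 − 42u**2 + 168u − 693)
  2u**4 − 4u**3 + 36u**2 − 46u + 220 = ((2/21)u)(21u**3 − 42u**2 + 168u − 693) + (20u**2 + 20u + 220)
  21u**3 − 42u**2 + 168u − 693 = ((21/20)u − 63/20)(20u**2 + 20u + 220) + (0)
Last nonzero remainder: 20u**2 + 20u + 220. Dividing through by 20 gives the monic gcd u**2 + u + 11.
Cancel u**2 + u + 11 from numerator and denominator to get the reduced form.

(3u**3 + 24u + 27)/(2u**2 − 6u + 20)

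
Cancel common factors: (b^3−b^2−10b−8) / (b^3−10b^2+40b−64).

Euclidean algorithm in ℚ[b]:
  b^3−b^2−10b−8 = (b^3−10b^2+40b−64) + (9b^2−50b+56)
  b^3−10b^2+40b−64 = ((1/9)b−40/81)(9b^2−50b+56) + ((736/81)b−2944/81)
  9b^2−50b+56 = ((729/736)b−567/368)((736/81)b−2944/81) + (0)
Last nonzero remainder: (736/81)b−2944/81. Dividing through by 736/81 gives the monic gcd b−4.
Cancel b−4 from numerator and denominator to get the reduced form.

(b^2+3b+2)/(b^2−6b+16)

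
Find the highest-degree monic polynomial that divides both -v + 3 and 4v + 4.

1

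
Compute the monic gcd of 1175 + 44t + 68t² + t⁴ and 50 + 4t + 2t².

Apply the Euclidean algorithm:
  t⁴ + 68t² + 44t + 1175 = ((1/2)t² − t + 47/2)(2t² + 4t + 50) + (0)
Last nonzero remainder: 2t² + 4t + 50. Dividing through by 2 gives the monic gcd t² + 2t + 25.

25 + 2t + t²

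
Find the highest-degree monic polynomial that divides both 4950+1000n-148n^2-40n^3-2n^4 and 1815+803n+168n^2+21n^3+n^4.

55+16n+n^2

Apply the Euclidean algorithm:
  -2n^4-40n^3-148n^2+1000n+4950 = (-2)(n^4+21n^3+168n^2+803n+1815) + (2n^3+188n^2+2606n+8580)
  n^4+21n^3+168n^2+803n+1815 = ((1/2)n-73/2)(2n^3+188n^2+2606n+8580) + (5727n^2+91632n+314985)
  2n^3+188n^2+2606n+8580 = ((2/5727)n+52/1909)(5727n^2+91632n+314985) + (0)
Last nonzero remainder: 5727n^2+91632n+314985. Dividing through by 5727 gives the monic gcd n^2+16n+55.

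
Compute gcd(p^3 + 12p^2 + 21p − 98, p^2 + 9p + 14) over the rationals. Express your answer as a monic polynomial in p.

p + 7

Repeated division with remainder:
  p^3 + 12p^2 + 21p − 98 = (p + 3)(p^2 + 9p + 14) + (−20p − 140)
  p^2 + 9p + 14 = (−(1/20)p − 1/10)(−20p − 140) + (0)
Last nonzero remainder: −20p − 140. Dividing through by −20 gives the monic gcd p + 7.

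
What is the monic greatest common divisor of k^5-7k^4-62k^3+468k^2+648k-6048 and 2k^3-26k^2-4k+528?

k^2-2k-24

Euclidean algorithm in ℚ[k]:
  k^5-7k^4-62k^3+468k^2+648k-6048 = ((1/2)k^2+3k+9)(2k^3-26k^2-4k+528) + (450k^2-900k-10800)
  2k^3-26k^2-4k+528 = ((1/225)k-11/225)(450k^2-900k-10800) + (0)
Last nonzero remainder: 450k^2-900k-10800. Dividing through by 450 gives the monic gcd k^2-2k-24.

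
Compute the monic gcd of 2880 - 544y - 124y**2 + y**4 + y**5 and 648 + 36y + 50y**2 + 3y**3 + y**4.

36 + 4y + y**2

Apply the Euclidean algorithm:
  y**5 + y**4 - 124y**2 - 544y + 2880 = (y - 2)(y**4 + 3y**3 + 50y**2 + 36y + 648) + (-44y**3 - 60y**2 - 1120y + 4176)
  y**4 + 3y**3 + 50y**2 + 36y + 648 = (-(1/44)y - 9/242)(-44y**3 - 60y**2 - 1120y + 4176) + ((2700/121)y**2 + (10800/121)y + 97200/121)
  -44y**3 - 60y**2 - 1120y + 4176 = (-(1331/675)y + 3509/675)((2700/121)y**2 + (10800/121)y + 97200/121) + (0)
Last nonzero remainder: (2700/121)y**2 + (10800/121)y + 97200/121. Dividing through by 2700/121 gives the monic gcd y**2 + 4y + 36.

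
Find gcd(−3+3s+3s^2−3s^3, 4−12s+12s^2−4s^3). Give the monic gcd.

Apply the Euclidean algorithm:
  −3s^3+3s^2+3s−3 = (3/4)(−4s^3+12s^2−12s+4) + (−6s^2+12s−6)
  −4s^3+12s^2−12s+4 = ((2/3)s−2/3)(−6s^2+12s−6) + (0)
Last nonzero remainder: −6s^2+12s−6. Dividing through by −6 gives the monic gcd s^2−2s+1.

1−2s+s^2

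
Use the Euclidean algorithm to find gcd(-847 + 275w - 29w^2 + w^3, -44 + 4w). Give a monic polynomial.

-11 + w

Apply the Euclidean algorithm:
  w^3 - 29w^2 + 275w - 847 = ((1/4)w^2 - (9/2)w + 77/4)(4w - 44) + (0)
Last nonzero remainder: 4w - 44. Dividing through by 4 gives the monic gcd w - 11.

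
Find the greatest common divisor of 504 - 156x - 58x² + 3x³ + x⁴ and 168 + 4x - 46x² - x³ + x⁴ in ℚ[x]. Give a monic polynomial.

Repeated division with remainder:
  x⁴ + 3x³ - 58x² - 156x + 504 = (x⁴ - x³ - 46x² + 4x + 168) + (4x³ - 12x² - 160x + 336)
  x⁴ - x³ - 46x² + 4x + 168 = ((1/4)x + 1/2)(4x³ - 12x² - 160x + 336) + (0)
Last nonzero remainder: 4x³ - 12x² - 160x + 336. Dividing through by 4 gives the monic gcd x³ - 3x² - 40x + 84.

84 - 40x - 3x² + x³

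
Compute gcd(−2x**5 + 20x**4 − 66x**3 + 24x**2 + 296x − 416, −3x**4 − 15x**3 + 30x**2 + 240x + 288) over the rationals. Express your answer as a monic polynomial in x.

x**2 − 2x − 8

By polynomial division,
  −2x**5 + 20x**4 − 66x**3 + 24x**2 + 296x − 416 = ((2/3)x − 10)(−3x**4 − 15x**3 + 30x**2 + 240x + 288) + (−236x**3 + 164x**2 + 2504x + 2464)
  −3x**4 − 15x**3 + 30x**2 + 240x + 288 = ((3/236)x + 252/3481)(−236x**3 + 164x**2 + 2504x + 2464) + (−(47700/3481)x**2 + (95400/3481)x + 381600/3481)
  −236x**3 + 164x**2 + 2504x + 2464 = ((205379/11925)x + 268037/11925)(−(47700/3481)x**2 + (95400/3481)x + 381600/3481) + (0)
Last nonzero remainder: −(47700/3481)x**2 + (95400/3481)x + 381600/3481. Dividing through by −47700/3481 gives the monic gcd x**2 − 2x − 8.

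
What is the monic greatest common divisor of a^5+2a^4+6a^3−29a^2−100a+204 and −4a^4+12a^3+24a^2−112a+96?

a^3−a^2−8a+12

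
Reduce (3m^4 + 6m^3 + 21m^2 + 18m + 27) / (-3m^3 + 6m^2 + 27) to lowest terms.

(-m^2 - m - 3)/(m - 3)

By polynomial division,
  3m^4 + 6m^3 + 21m^2 + 18m + 27 = (-m - 4)(-3m^3 + 6m^2 + 27) + (45m^2 + 45m + 135)
  -3m^3 + 6m^2 + 27 = (-(1/15)m + 1/5)(45m^2 + 45m + 135) + (0)
Last nonzero remainder: 45m^2 + 45m + 135. Dividing through by 45 gives the monic gcd m^2 + m + 3.
Cancel m^2 + m + 3 from numerator and denominator to get the reduced form.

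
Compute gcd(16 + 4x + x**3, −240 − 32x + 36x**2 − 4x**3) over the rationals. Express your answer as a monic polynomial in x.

Repeated division with remainder:
  x**3 + 4x + 16 = (−1/4)(−4x**3 + 36x**2 − 32x − 240) + (9x**2 − 4x − 44)
  −4x**3 + 36x**2 − 32x − 240 = (−(4/9)x + 308/81)(9x**2 − 4x − 44) + (−(2944/81)x − 5888/81)
  9x**2 − 4x − 44 = (−(729/2944)x + 891/1472)(−(2944/81)x − 5888/81) + (0)
Last nonzero remainder: −(2944/81)x − 5888/81. Dividing through by −2944/81 gives the monic gcd x + 2.

2 + x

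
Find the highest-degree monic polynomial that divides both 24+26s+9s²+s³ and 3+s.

3+s

Repeated division with remainder:
  s³+9s²+26s+24 = (s²+6s+8)(s+3) + (0)
The last nonzero remainder s+3 is already monic.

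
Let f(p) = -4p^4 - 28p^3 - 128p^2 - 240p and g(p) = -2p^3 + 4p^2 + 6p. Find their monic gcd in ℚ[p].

p

Repeated division with remainder:
  -4p^4 - 28p^3 - 128p^2 - 240p = (2p + 18)(-2p^3 + 4p^2 + 6p) + (-212p^2 - 348p)
  -2p^3 + 4p^2 + 6p = ((1/106)p - 193/5618)(-212p^2 - 348p) + (-(16728/2809)p)
  -212p^2 - 348p = ((148877/4182)p + 81461/1394)(-(16728/2809)p) + (0)
Last nonzero remainder: -(16728/2809)p. Dividing through by -16728/2809 gives the monic gcd p.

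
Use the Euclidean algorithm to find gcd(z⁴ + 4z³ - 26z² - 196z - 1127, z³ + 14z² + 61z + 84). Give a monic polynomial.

z + 7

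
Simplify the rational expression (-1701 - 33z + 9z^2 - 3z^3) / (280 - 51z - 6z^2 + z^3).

(-243 + 30z - 3z^2)/(40 - 13z + z^2)

Apply the Euclidean algorithm:
  -3z^3 + 9z^2 - 33z - 1701 = (-3)(z^3 - 6z^2 - 51z + 280) + (-9z^2 - 186z - 861)
  z^3 - 6z^2 - 51z + 280 = (-(1/9)z + 80/27)(-9z^2 - 186z - 861) + ((3640/9)z + 25480/9)
  -9z^2 - 186z - 861 = (-(81/3640)z - 1107/3640)((3640/9)z + 25480/9) + (0)
Last nonzero remainder: (3640/9)z + 25480/9. Dividing through by 3640/9 gives the monic gcd z + 7.
Cancel z + 7 from numerator and denominator to get the reduced form.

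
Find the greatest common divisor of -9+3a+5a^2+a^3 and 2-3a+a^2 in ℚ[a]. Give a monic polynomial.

-1+a

Repeated division with remainder:
  a^3+5a^2+3a-9 = (a+8)(a^2-3a+2) + (25a-25)
  a^2-3a+2 = ((1/25)a-2/25)(25a-25) + (0)
Last nonzero remainder: 25a-25. Dividing through by 25 gives the monic gcd a-1.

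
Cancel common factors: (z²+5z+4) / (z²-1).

(z+4)/(z-1)

Apply the Euclidean algorithm:
  z²+5z+4 = (z²-1) + (5z+5)
  z²-1 = ((1/5)z-1/5)(5z+5) + (0)
Last nonzero remainder: 5z+5. Dividing through by 5 gives the monic gcd z+1.
Cancel z+1 from numerator and denominator to get the reduced form.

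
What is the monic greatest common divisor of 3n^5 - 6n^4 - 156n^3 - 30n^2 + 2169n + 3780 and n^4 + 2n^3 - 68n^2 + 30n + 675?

Euclidean algorithm in ℚ[n]:
  3n^5 - 6n^4 - 156n^3 - 30n^2 + 2169n + 3780 = (3n - 12)(n^4 + 2n^3 - 68n^2 + 30n + 675) + (72n^3 - 936n^2 + 504n + 11880)
  n^4 + 2n^3 - 68n^2 + 30n + 675 = ((1/72)n + 5/24)(72n^3 - 936n^2 + 504n + 11880) + (120n^2 - 240n - 1800)
  72n^3 - 936n^2 + 504n + 11880 = ((3/5)n - 33/5)(120n^2 - 240n - 1800) + (0)
Last nonzero remainder: 120n^2 - 240n - 1800. Dividing through by 120 gives the monic gcd n^2 - 2n - 15.

n^2 - 2n - 15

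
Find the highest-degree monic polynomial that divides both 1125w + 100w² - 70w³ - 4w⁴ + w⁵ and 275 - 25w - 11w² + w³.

-25 + w²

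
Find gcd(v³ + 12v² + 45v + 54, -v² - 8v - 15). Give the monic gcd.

v + 3

By polynomial division,
  v³ + 12v² + 45v + 54 = (-v - 4)(-v² - 8v - 15) + (-2v - 6)
  -v² - 8v - 15 = ((1/2)v + 5/2)(-2v - 6) + (0)
Last nonzero remainder: -2v - 6. Dividing through by -2 gives the monic gcd v + 3.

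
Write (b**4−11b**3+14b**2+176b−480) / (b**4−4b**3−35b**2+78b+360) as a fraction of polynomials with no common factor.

(b−4)/(b+3)

Repeated division with remainder:
  b**4−11b**3+14b**2+176b−480 = (b**4−4b**3−35b**2+78b+360) + (−7b**3+49b**2+98b−840)
  b**4−4b**3−35b**2+78b+360 = (−(1/7)b−3/7)(−7b**3+49b**2+98b−840) + (0)
Last nonzero remainder: −7b**3+49b**2+98b−840. Dividing through by −7 gives the monic gcd b**3−7b**2−14b+120.
Cancel b**3−7b**2−14b+120 from numerator and denominator to get the reduced form.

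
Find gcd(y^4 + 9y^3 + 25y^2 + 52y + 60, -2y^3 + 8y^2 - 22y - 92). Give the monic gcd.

Repeated division with remainder:
  y^4 + 9y^3 + 25y^2 + 52y + 60 = (-(1/2)y - 13/2)(-2y^3 + 8y^2 - 22y - 92) + (66y^2 - 137y - 538)
  -2y^3 + 8y^2 - 22y - 92 = (-(1/33)y + 127/2178)(66y^2 - 137y - 538) + (-(66025/2178)y - 66025/1089)
  66y^2 - 137y - 538 = (-(143748/66025)y + 585882/66025)(-(66025/2178)y - 66025/1089) + (0)
Last nonzero remainder: -(66025/2178)y - 66025/1089. Dividing through by -66025/2178 gives the monic gcd y + 2.

y + 2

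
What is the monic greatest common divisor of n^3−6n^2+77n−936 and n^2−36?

By polynomial division,
  n^3−6n^2+77n−936 = (n−6)(n^2−36) + (113n−1152)
  n^2−36 = ((1/113)n+1152/12769)(113n−1152) + (867420/12769)
  113n−1152 = ((1442897/867420)n−408608/24095)(867420/12769) + (0)
The last nonzero remainder is the constant 867420/12769, so the polynomials are coprime and gcd = 1.

1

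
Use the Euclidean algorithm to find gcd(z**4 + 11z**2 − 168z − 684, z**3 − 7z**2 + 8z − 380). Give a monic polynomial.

Apply the Euclidean algorithm:
  z**4 + 11z**2 − 168z − 684 = (z + 7)(z**3 − 7z**2 + 8z − 380) + (52z**2 + 156z + 1976)
  z**3 − 7z**2 + 8z − 380 = ((1/52)z − 5/26)(52z**2 + 156z + 1976) + (0)
Last nonzero remainder: 52z**2 + 156z + 1976. Dividing through by 52 gives the monic gcd z**2 + 3z + 38.

z**2 + 3z + 38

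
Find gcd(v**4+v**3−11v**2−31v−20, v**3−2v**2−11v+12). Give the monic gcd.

v−4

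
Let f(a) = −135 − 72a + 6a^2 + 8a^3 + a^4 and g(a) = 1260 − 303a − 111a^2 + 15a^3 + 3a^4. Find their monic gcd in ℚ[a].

−15 + 2a + a^2

Repeated division with remainder:
  a^4 + 8a^3 + 6a^2 − 72a − 135 = (1/3)(3a^4 + 15a^3 − 111a^2 − 303a + 1260) + (3a^3 + 43a^2 + 29a − 555)
  3a^4 + 15a^3 − 111a^2 − 303a + 1260 = (a − 28/3)(3a^3 + 43a^2 + 29a − 555) + ((784/3)a^2 + (1568/3)a − 3920)
  3a^3 + 43a^2 + 29a − 555 = ((9/784)a + 111/784)((784/3)a^2 + (1568/3)a − 3920) + (0)
Last nonzero remainder: (784/3)a^2 + (1568/3)a − 3920. Dividing through by 784/3 gives the monic gcd a^2 + 2a − 15.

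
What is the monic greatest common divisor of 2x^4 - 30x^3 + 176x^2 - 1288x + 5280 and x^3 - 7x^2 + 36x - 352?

Euclidean algorithm in ℚ[x]:
  2x^4 - 30x^3 + 176x^2 - 1288x + 5280 = (2x - 16)(x^3 - 7x^2 + 36x - 352) + (-8x^2 - 8x - 352)
  x^3 - 7x^2 + 36x - 352 = (-(1/8)x + 1)(-8x^2 - 8x - 352) + (0)
Last nonzero remainder: -8x^2 - 8x - 352. Dividing through by -8 gives the monic gcd x^2 + x + 44.

x^2 + x + 44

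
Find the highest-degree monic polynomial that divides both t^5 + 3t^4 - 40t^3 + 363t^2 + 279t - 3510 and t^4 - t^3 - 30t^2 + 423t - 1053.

t^3 - 10t^2 + 60t - 117

By polynomial division,
  t^5 + 3t^4 - 40t^3 + 363t^2 + 279t - 3510 = (t + 4)(t^4 - t^3 - 30t^2 + 423t - 1053) + (-6t^3 + 60t^2 - 360t + 702)
  t^4 - t^3 - 30t^2 + 423t - 1053 = (-(1/6)t - 3/2)(-6t^3 + 60t^2 - 360t + 702) + (0)
Last nonzero remainder: -6t^3 + 60t^2 - 360t + 702. Dividing through by -6 gives the monic gcd t^3 - 10t^2 + 60t - 117.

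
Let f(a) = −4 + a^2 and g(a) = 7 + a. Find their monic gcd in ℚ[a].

By polynomial division,
  a^2 − 4 = (a − 7)(a + 7) + (45)
  a + 7 = ((1/45)a + 7/45)(45) + (0)
The last nonzero remainder is the constant 45, so the polynomials are coprime and gcd = 1.

1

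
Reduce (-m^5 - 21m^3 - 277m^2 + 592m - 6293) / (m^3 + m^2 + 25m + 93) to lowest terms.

(-m^3 - 2m^2 + 6m - 203)/(m + 3)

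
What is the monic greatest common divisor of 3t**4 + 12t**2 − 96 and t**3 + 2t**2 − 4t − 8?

t**2 − 4

Repeated division with remainder:
  3t**4 + 12t**2 − 96 = (3t − 6)(t**3 + 2t**2 − 4t − 8) + (36t**2 − 144)
  t**3 + 2t**2 − 4t − 8 = ((1/36)t + 1/18)(36t**2 − 144) + (0)
Last nonzero remainder: 36t**2 − 144. Dividing through by 36 gives the monic gcd t**2 − 4.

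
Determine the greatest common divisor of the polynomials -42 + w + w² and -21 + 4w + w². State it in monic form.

7 + w

Apply the Euclidean algorithm:
  w² + w - 42 = (w² + 4w - 21) + (-3w - 21)
  w² + 4w - 21 = (-(1/3)w + 1)(-3w - 21) + (0)
Last nonzero remainder: -3w - 21. Dividing through by -3 gives the monic gcd w + 7.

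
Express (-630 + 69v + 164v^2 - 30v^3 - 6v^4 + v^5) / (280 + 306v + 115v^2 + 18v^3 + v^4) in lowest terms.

(-63 + 51v - 13v^2 + v^3)/(28 + 11v + v^2)

Repeated division with remainder:
  v^5 - 6v^4 - 30v^3 + 164v^2 + 69v - 630 = (v - 24)(v^4 + 18v^3 + 115v^2 + 306v + 280) + (287v^3 + 2618v^2 + 7133v + 6090)
  v^4 + 18v^3 + 115v^2 + 306v + 280 = ((1/287)v + 52/1681)(287v^3 + 2618v^2 + 7133v + 6090) + ((15400/1681)v^2 + (107800/1681)v + 154000/1681)
  287v^3 + 2618v^2 + 7133v + 6090 = ((68921/2200)v + 146247/2200)((15400/1681)v^2 + (107800/1681)v + 154000/1681) + (0)
Last nonzero remainder: (15400/1681)v^2 + (107800/1681)v + 154000/1681. Dividing through by 15400/1681 gives the monic gcd v^2 + 7v + 10.
Cancel v^2 + 7v + 10 from numerator and denominator to get the reduced form.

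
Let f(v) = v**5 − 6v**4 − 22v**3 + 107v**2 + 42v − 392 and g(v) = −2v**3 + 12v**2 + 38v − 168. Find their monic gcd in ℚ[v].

v**2 − 3v − 28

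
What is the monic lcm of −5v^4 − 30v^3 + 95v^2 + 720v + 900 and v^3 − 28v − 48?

v^6 + 4v^5 − 55v^4 − 250v^3 + 564v^2 + 3816v + 4320

By polynomial division,
  −5v^4 − 30v^3 + 95v^2 + 720v + 900 = (−5v − 30)(v^3 − 28v − 48) + (−45v^2 − 360v − 540)
  v^3 − 28v − 48 = (−(1/45)v + 8/45)(−45v^2 − 360v − 540) + (24v + 48)
  −45v^2 − 360v − 540 = (−(15/8)v − 45/4)(24v + 48) + (0)
Last nonzero remainder: 24v + 48. Dividing through by 24 gives the monic gcd v + 2.
Then lcm(f, g) = f·g / gcd(f, g); expanding and making the result monic gives the answer.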